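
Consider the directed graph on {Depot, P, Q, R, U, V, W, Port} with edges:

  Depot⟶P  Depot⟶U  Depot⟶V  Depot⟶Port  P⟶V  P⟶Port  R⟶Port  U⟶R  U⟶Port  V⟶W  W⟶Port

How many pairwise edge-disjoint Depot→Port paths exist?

4

Assign every edge capacity 1; by Menger, the answer equals the max flow.
Path Depot→Port (+1); total 1.
Path Depot→P→Port (+1); total 2.
Path Depot→U→Port (+1); total 3.
Path Depot→V→W→Port (+1); total 4.
No residual Depot→Port path; max flow = 4.
Certifying cut of size 4: {Depot→P, Depot→Port, Depot→U, Depot→V}.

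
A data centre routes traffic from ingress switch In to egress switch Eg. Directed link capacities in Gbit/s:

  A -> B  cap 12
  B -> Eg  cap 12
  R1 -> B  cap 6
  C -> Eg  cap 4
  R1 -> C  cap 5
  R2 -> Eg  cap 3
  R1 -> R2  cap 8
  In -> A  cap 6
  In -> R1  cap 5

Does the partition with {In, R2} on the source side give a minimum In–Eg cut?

Given cut capacity: 5 + 6 + 3 = 14.
Augment In→R1→C→Eg: bottleneck 4, flow now 4.
Augment In→R1→R2→Eg: bottleneck 1, flow now 5.
Augment In→A→B→Eg: bottleneck 6, flow now 11.
No augmenting path remains; maximum flow = 11.
In the residual graph, reachable from In: {In}.
Min-cut edges: In→R1 (5), In→A (6); capacity 5 + 6 = 11.
Cut capacity 14 exceeds the max flow 11, so it is not minimum.

No — its capacity is 14, but the minimum cut has capacity 11.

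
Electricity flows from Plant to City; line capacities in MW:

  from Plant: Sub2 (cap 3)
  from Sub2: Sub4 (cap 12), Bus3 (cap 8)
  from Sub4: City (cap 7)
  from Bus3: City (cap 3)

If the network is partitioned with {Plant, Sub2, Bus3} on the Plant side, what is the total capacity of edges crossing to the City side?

Edges leaving {Plant, Sub2, Bus3}: Sub2→Sub4 (12), Bus3→City (3).
Cut capacity = 12 + 3 = 15.

15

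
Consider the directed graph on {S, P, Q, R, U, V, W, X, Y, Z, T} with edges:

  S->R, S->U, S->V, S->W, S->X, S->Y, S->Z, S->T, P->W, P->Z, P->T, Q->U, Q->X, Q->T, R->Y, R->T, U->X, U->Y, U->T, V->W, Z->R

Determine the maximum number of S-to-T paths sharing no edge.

Assign every edge capacity 1; by Menger, the answer equals the max flow.
Path S→T (+1); total 1.
Path S→R→T (+1); total 2.
Path S→U→T (+1); total 3.
No residual S→T path; max flow = 3.
Certifying cut of size 3: {R→T, S→T, S→U}.

3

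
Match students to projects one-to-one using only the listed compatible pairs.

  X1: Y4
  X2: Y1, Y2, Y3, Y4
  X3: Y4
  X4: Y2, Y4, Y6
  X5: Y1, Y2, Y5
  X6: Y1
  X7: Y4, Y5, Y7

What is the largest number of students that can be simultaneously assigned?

Unit-capacity flow: source→left, listed edges, right→sink; max matching = max flow.
Augmenting path X1→Y4 (+1); matched 1.
Augmenting path X2→Y1 (+1); matched 2.
Augmenting path X4→Y2 (+1); matched 3.
Augmenting path X5→Y5 (+1); matched 4.
Augmenting path X7→Y7 (+1); matched 5.
Augmenting path X6→Y1→X2→Y3 (+1); matched 6.
No augmenting path remains; maximum matching = 6.
König certificate: {X2, X4, X5, X6, X7, Y4} is a vertex cover of size 6 (every listed pair touches it), so no matching can be larger.

6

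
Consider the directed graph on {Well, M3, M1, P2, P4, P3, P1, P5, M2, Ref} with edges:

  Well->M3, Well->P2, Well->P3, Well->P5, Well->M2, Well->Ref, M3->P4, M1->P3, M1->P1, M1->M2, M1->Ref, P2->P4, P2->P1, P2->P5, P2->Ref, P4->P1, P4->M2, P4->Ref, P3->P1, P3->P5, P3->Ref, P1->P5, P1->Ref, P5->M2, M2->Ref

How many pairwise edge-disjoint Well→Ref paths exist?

Assign every edge capacity 1; by Menger, the answer equals the max flow.
Path Well→Ref (+1); total 1.
Path Well→P2→Ref (+1); total 2.
Path Well→P3→Ref (+1); total 3.
Path Well→M2→Ref (+1); total 4.
Path Well→M3→P4→Ref (+1); total 5.
No residual Well→Ref path; max flow = 5.
Certifying cut of size 5: {M2→Ref, Well→M3, Well→P2, Well→P3, Well→Ref}.

5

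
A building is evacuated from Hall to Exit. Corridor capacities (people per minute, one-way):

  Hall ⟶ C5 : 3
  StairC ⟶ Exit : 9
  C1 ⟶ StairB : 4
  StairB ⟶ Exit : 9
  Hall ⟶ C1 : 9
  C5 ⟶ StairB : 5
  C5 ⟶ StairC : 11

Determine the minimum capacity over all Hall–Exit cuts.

Augment Hall→C1→StairB→Exit: bottleneck 4, flow now 4.
Augment Hall→C5→StairC→Exit: bottleneck 3, flow now 7.
No augmenting path remains; maximum flow = 7.
By max-flow min-cut, the minimum cut capacity equals the max flow.
In the residual graph, reachable from Hall: {Hall, C1}.
Min-cut edges: Hall→C5 (3), C1→StairB (4); capacity 3 + 4 = 7.

7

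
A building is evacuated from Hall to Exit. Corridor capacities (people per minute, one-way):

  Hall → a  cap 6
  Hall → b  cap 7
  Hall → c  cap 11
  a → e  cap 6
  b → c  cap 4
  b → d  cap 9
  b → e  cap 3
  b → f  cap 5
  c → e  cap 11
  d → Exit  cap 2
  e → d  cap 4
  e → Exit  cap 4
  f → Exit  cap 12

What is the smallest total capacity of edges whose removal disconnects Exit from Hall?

11

Augment Hall→a→e→Exit: bottleneck 4, flow now 4.
Augment Hall→b→d→Exit: bottleneck 2, flow now 6.
Augment Hall→b→f→Exit: bottleneck 5, flow now 11.
No augmenting path remains; maximum flow = 11.
By max-flow min-cut, the minimum cut capacity equals the max flow.
In the residual graph, reachable from Hall: {Hall, a, b, c, d, e}.
Min-cut edges: b→f (5), d→Exit (2), e→Exit (4); capacity 5 + 2 + 4 = 11.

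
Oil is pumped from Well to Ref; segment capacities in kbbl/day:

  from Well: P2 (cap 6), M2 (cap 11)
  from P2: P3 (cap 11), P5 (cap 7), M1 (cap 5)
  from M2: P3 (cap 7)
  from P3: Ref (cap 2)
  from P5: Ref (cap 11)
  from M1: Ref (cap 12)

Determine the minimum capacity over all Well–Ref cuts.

Augment Well→P2→P3→Ref: bottleneck 2, flow now 2.
Augment Well→P2→P5→Ref: bottleneck 4, flow now 6.
Augment Well→M2→P3→P2→P5→Ref: bottleneck 2, flow now 8. (uses reverse residual edge)
No augmenting path remains; maximum flow = 8.
By max-flow min-cut, the minimum cut capacity equals the max flow.
In the residual graph, reachable from Well: {Well, M2, P3}.
Min-cut edges: Well→P2 (6), P3→Ref (2); capacity 6 + 2 = 8.

8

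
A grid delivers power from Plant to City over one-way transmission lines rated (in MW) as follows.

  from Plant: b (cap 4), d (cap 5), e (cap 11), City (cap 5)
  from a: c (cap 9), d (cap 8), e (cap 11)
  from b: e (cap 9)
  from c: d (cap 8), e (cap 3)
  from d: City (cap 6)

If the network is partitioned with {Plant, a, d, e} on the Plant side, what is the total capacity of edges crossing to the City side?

24

Edges leaving {Plant, a, d, e}: Plant→b (4), Plant→City (5), a→c (9), d→City (6).
Cut capacity = 4 + 5 + 9 + 6 = 24.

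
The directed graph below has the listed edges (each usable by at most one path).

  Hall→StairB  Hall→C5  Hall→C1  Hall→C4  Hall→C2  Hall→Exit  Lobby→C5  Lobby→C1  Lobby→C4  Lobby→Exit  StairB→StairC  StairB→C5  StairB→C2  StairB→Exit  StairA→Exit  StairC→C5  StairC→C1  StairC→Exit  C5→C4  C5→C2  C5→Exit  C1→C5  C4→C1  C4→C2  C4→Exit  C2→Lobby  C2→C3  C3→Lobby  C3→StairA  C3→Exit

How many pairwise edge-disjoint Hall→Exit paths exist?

6

Assign every edge capacity 1; by Menger, the answer equals the max flow.
Path Hall→Exit (+1); total 1.
Path Hall→StairB→Exit (+1); total 2.
Path Hall→C5→Exit (+1); total 3.
Path Hall→C4→Exit (+1); total 4.
Path Hall→C2→Lobby→Exit (+1); total 5.
Path Hall→C1→C5→C2→C3→Exit (+1); total 6.
No residual Hall→Exit path; max flow = 6.
Certifying cut of size 6: {Hall→C1, Hall→C2, Hall→C4, Hall→C5, Hall→Exit, Hall→StairB}.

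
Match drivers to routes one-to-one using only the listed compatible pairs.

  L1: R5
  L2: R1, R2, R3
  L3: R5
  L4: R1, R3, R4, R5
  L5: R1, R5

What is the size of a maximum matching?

4

Unit-capacity flow: source→left, listed edges, right→sink; max matching = max flow.
Augmenting path L1→R5 (+1); matched 1.
Augmenting path L2→R1 (+1); matched 2.
Augmenting path L4→R3 (+1); matched 3.
Augmenting path L5→R1→L2→R2 (+1); matched 4.
No augmenting path remains; maximum matching = 4.
König certificate: {L2, L4, L5, R5} is a vertex cover of size 4 (every listed pair touches it), so no matching can be larger.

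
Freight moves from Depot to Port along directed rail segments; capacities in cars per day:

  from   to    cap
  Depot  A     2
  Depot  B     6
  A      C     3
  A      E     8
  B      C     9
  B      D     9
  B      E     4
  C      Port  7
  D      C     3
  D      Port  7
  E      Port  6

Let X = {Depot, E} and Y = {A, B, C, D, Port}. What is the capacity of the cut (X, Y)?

Edges leaving {Depot, E}: Depot→A (2), Depot→B (6), E→Port (6).
Cut capacity = 2 + 6 + 6 = 14.

14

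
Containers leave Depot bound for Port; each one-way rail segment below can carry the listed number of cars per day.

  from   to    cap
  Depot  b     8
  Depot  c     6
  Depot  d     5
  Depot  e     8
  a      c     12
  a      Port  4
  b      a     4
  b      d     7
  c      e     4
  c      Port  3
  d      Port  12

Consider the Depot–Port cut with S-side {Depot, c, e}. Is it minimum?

Yes — it is a minimum cut (capacity 16).

Given cut capacity: 8 + 5 + 3 = 16.
Augment Depot→c→Port: bottleneck 3, flow now 3.
Augment Depot→d→Port: bottleneck 5, flow now 8.
Augment Depot→b→a→Port: bottleneck 4, flow now 12.
Augment Depot→b→d→Port: bottleneck 4, flow now 16.
No augmenting path remains; maximum flow = 16.
Cut capacity 16 equals the max flow, so it is a minimum cut.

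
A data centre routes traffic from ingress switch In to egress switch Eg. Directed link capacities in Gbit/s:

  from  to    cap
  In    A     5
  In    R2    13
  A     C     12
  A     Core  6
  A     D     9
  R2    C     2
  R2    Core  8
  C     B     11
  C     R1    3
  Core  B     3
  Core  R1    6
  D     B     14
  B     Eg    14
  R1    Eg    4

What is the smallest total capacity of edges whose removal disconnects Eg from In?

Augment In→A→C→B→Eg: bottleneck 5, flow now 5.
Augment In→R2→C→B→Eg: bottleneck 2, flow now 7.
Augment In→R2→Core→B→Eg: bottleneck 3, flow now 10.
Augment In→R2→Core→R1→Eg: bottleneck 4, flow now 14.
No augmenting path remains; maximum flow = 14.
By max-flow min-cut, the minimum cut capacity equals the max flow.
In the residual graph, reachable from In: {In, R2, Core, R1}.
Min-cut edges: In→A (5), R2→C (2), Core→B (3), R1→Eg (4); capacity 5 + 2 + 3 + 4 = 14.

14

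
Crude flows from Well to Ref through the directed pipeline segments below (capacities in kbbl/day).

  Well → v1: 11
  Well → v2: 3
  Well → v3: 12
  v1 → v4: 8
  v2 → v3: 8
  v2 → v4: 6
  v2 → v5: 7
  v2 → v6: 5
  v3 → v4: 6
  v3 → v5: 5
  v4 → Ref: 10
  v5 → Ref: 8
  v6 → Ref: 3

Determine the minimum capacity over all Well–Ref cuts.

18

Augment Well→v1→v4→Ref: bottleneck 8, flow now 8.
Augment Well→v2→v4→Ref: bottleneck 2, flow now 10.
Augment Well→v2→v5→Ref: bottleneck 1, flow now 11.
Augment Well→v3→v5→Ref: bottleneck 5, flow now 16.
Augment Well→v3→v4→v2→v5→Ref: bottleneck 2, flow now 18. (uses reverse residual edge)
No augmenting path remains; maximum flow = 18.
By max-flow min-cut, the minimum cut capacity equals the max flow.
In the residual graph, reachable from Well: {Well, v1, v3, v4}.
Min-cut edges: Well→v2 (3), v3→v5 (5), v4→Ref (10); capacity 3 + 5 + 10 = 18.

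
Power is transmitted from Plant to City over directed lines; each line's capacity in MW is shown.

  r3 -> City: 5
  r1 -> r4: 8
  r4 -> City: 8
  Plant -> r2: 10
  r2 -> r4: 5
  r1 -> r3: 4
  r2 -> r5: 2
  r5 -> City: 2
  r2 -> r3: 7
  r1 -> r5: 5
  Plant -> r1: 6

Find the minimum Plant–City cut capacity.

15

Augment Plant→r1→r3→City: bottleneck 4, flow now 4.
Augment Plant→r1→r4→City: bottleneck 2, flow now 6.
Augment Plant→r2→r3→City: bottleneck 1, flow now 7.
Augment Plant→r2→r4→City: bottleneck 5, flow now 12.
Augment Plant→r2→r5→City: bottleneck 2, flow now 14.
Augment Plant→r2→r3→r1→r4→City: bottleneck 1, flow now 15. (uses reverse residual edge)
No augmenting path remains; maximum flow = 15.
By max-flow min-cut, the minimum cut capacity equals the max flow.
In the residual graph, reachable from Plant: {Plant, r1, r2, r3, r4, r5}.
Min-cut edges: r3→City (5), r4→City (8), r5→City (2); capacity 5 + 8 + 2 = 15.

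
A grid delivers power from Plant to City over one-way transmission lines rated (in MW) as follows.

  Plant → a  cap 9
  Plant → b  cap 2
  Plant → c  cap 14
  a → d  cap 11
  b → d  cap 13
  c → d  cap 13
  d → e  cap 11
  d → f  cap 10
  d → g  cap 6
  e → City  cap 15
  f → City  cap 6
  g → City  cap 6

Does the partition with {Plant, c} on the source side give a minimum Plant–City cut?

No — its capacity is 24, but the minimum cut has capacity 23.

Given cut capacity: 9 + 2 + 13 = 24.
Augment Plant→a→d→e→City: bottleneck 9, flow now 9.
Augment Plant→b→d→e→City: bottleneck 2, flow now 11.
Augment Plant→c→d→f→City: bottleneck 6, flow now 17.
Augment Plant→c→d→g→City: bottleneck 6, flow now 23.
No augmenting path remains; maximum flow = 23.
In the residual graph, reachable from Plant: {Plant, a, b, c, d, f}.
Min-cut edges: d→e (11), d→g (6), f→City (6); capacity 11 + 6 + 6 = 23.
Cut capacity 24 exceeds the max flow 23, so it is not minimum.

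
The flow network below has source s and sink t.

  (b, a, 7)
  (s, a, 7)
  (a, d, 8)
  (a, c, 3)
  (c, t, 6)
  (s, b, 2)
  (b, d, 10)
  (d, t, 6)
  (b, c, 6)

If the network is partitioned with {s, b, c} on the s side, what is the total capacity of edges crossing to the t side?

Edges leaving {s, b, c}: s→a (7), b→a (7), b→d (10), c→t (6).
Cut capacity = 7 + 7 + 10 + 6 = 30.

30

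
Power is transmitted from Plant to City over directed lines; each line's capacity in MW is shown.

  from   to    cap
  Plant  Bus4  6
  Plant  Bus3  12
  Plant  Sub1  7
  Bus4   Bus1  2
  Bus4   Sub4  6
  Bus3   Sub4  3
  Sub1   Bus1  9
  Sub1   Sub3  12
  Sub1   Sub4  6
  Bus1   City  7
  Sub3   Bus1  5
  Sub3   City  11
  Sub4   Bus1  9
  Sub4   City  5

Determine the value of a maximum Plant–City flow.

16

Augment Plant→Bus4→Bus1→City: bottleneck 2, flow now 2.
Augment Plant→Bus4→Sub4→City: bottleneck 4, flow now 6.
Augment Plant→Bus3→Sub4→City: bottleneck 1, flow now 7.
Augment Plant→Sub1→Bus1→City: bottleneck 5, flow now 12.
Augment Plant→Sub1→Sub3→City: bottleneck 2, flow now 14.
Augment Plant→Bus3→Sub4→Bus1→Sub1→Sub3→City: bottleneck 2, flow now 16. (uses reverse residual edge)
No augmenting path remains; maximum flow = 16.
In the residual graph, reachable from Plant: {Plant, Bus3}.
Min-cut edges: Plant→Bus4 (6), Plant→Sub1 (7), Bus3→Sub4 (3); capacity 6 + 7 + 3 = 16.
This cut is saturated, so no flow can exceed 16.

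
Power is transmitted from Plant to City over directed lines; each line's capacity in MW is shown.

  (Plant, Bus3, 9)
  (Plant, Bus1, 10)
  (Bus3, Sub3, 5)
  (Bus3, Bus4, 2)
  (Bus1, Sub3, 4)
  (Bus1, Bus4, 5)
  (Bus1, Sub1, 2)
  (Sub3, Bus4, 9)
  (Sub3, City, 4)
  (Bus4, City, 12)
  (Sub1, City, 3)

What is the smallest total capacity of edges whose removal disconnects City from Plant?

Augment Plant→Bus3→Sub3→City: bottleneck 4, flow now 4.
Augment Plant→Bus3→Bus4→City: bottleneck 2, flow now 6.
Augment Plant→Bus1→Bus4→City: bottleneck 5, flow now 11.
Augment Plant→Bus1→Sub1→City: bottleneck 2, flow now 13.
Augment Plant→Bus3→Sub3→Bus4→City: bottleneck 1, flow now 14.
Augment Plant→Bus1→Sub3→Bus4→City: bottleneck 3, flow now 17.
No augmenting path remains; maximum flow = 17.
By max-flow min-cut, the minimum cut capacity equals the max flow.
In the residual graph, reachable from Plant: {Plant, Bus3}.
Min-cut edges: Plant→Bus1 (10), Bus3→Sub3 (5), Bus3→Bus4 (2); capacity 10 + 5 + 2 = 17.

17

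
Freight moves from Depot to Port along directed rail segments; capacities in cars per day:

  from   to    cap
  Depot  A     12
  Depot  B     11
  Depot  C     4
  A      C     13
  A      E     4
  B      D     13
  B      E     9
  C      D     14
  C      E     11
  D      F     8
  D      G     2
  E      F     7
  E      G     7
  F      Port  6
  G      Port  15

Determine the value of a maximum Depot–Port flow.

15

Augment Depot→A→E→F→Port: bottleneck 4, flow now 4.
Augment Depot→B→D→F→Port: bottleneck 2, flow now 6.
Augment Depot→B→D→G→Port: bottleneck 2, flow now 8.
Augment Depot→B→E→G→Port: bottleneck 7, flow now 15.
No augmenting path remains; maximum flow = 15.
In the residual graph, reachable from Depot: {Depot, A, B, C, D, E, F}.
Min-cut edges: D→G (2), E→G (7), F→Port (6); capacity 2 + 7 + 6 = 15.
This cut is saturated, so no flow can exceed 15.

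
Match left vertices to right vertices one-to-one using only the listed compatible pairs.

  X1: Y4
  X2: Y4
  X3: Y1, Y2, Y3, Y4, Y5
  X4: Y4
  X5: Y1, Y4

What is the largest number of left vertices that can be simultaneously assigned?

Unit-capacity flow: source→left, listed edges, right→sink; max matching = max flow.
Augmenting path X1→Y4 (+1); matched 1.
Augmenting path X3→Y1 (+1); matched 2.
Augmenting path X5→Y1→X3→Y2 (+1); matched 3.
No augmenting path remains; maximum matching = 3.
König certificate: {X3, X5, Y4} is a vertex cover of size 3 (every listed pair touches it), so no matching can be larger.

3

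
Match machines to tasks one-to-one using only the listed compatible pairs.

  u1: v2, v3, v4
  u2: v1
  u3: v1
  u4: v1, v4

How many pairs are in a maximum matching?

3

Unit-capacity flow: source→left, listed edges, right→sink; max matching = max flow.
Augmenting path u1→v2 (+1); matched 1.
Augmenting path u2→v1 (+1); matched 2.
Augmenting path u4→v4 (+1); matched 3.
No augmenting path remains; maximum matching = 3.
König certificate: {u1, u4, v1} is a vertex cover of size 3 (every listed pair touches it), so no matching can be larger.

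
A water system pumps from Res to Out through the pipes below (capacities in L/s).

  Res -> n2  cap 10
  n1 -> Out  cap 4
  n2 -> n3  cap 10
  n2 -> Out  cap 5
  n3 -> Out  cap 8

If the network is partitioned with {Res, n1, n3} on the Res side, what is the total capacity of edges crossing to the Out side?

Edges leaving {Res, n1, n3}: Res→n2 (10), n1→Out (4), n3→Out (8).
Cut capacity = 10 + 4 + 8 = 22.

22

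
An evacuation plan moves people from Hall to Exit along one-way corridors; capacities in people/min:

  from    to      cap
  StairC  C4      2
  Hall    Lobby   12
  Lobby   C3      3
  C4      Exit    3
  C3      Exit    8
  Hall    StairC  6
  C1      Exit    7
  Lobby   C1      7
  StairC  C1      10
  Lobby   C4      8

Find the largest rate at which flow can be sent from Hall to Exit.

Augment Hall→StairC→C1→Exit: bottleneck 6, flow now 6.
Augment Hall→Lobby→C1→Exit: bottleneck 1, flow now 7.
Augment Hall→Lobby→C3→Exit: bottleneck 3, flow now 10.
Augment Hall→Lobby→C4→Exit: bottleneck 3, flow now 13.
No augmenting path remains; maximum flow = 13.
In the residual graph, reachable from Hall: {Hall, StairC, Lobby, C1, C4}.
Min-cut edges: Lobby→C3 (3), C1→Exit (7), C4→Exit (3); capacity 3 + 7 + 3 = 13.
This cut is saturated, so no flow can exceed 13.

13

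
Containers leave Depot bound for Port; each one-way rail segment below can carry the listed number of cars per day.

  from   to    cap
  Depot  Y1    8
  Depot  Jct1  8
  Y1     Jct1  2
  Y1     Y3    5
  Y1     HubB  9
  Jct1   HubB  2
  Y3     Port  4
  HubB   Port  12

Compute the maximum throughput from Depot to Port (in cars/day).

Augment Depot→Y1→Y3→Port: bottleneck 4, flow now 4.
Augment Depot→Y1→HubB→Port: bottleneck 4, flow now 8.
Augment Depot→Jct1→HubB→Port: bottleneck 2, flow now 10.
No augmenting path remains; maximum flow = 10.
In the residual graph, reachable from Depot: {Depot, Jct1}.
Min-cut edges: Depot→Y1 (8), Jct1→HubB (2); capacity 8 + 2 = 10.
This cut is saturated, so no flow can exceed 10.

10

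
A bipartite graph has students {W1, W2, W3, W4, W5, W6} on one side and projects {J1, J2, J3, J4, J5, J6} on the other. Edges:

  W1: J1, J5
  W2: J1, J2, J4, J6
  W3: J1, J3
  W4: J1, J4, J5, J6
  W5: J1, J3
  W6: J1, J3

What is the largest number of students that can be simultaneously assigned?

Unit-capacity flow: source→left, listed edges, right→sink; max matching = max flow.
Augmenting path W1→J1 (+1); matched 1.
Augmenting path W2→J2 (+1); matched 2.
Augmenting path W3→J3 (+1); matched 3.
Augmenting path W4→J4 (+1); matched 4.
Augmenting path W5→J1→W1→J5 (+1); matched 5.
No augmenting path remains; maximum matching = 5.
König certificate: {W1, W2, W4, J1, J3} is a vertex cover of size 5 (every listed pair touches it), so no matching can be larger.

5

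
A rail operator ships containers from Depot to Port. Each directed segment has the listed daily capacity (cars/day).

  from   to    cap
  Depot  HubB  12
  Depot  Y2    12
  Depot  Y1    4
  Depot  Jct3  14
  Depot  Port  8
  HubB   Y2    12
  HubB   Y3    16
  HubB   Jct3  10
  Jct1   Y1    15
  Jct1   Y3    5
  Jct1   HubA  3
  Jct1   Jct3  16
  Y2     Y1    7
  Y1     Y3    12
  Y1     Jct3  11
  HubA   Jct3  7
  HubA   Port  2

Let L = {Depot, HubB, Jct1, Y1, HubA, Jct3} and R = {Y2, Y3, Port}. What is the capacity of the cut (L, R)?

67

Edges leaving {Depot, HubB, Jct1, Y1, HubA, Jct3}: Depot→Y2 (12), Depot→Port (8), HubB→Y2 (12), HubB→Y3 (16), Jct1→Y3 (5), Y1→Y3 (12), HubA→Port (2).
Cut capacity = 12 + 8 + 12 + 16 + 5 + 12 + 2 = 67.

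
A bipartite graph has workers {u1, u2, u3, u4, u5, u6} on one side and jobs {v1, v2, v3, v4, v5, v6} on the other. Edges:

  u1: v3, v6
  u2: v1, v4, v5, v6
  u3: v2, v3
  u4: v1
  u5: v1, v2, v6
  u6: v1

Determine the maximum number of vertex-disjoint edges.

5

Unit-capacity flow: source→left, listed edges, right→sink; max matching = max flow.
Augmenting path u1→v3 (+1); matched 1.
Augmenting path u2→v1 (+1); matched 2.
Augmenting path u3→v2 (+1); matched 3.
Augmenting path u5→v6 (+1); matched 4.
Augmenting path u4→v1→u2→v4 (+1); matched 5.
No augmenting path remains; maximum matching = 5.
König certificate: {u1, u2, u3, u5, v1} is a vertex cover of size 5 (every listed pair touches it), so no matching can be larger.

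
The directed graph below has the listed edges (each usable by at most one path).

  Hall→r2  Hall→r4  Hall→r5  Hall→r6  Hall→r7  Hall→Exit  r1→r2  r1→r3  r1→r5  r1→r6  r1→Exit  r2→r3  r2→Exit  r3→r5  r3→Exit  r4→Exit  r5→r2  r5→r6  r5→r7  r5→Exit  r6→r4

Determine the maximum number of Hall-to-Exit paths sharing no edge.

Assign every edge capacity 1; by Menger, the answer equals the max flow.
Path Hall→Exit (+1); total 1.
Path Hall→r2→Exit (+1); total 2.
Path Hall→r4→Exit (+1); total 3.
Path Hall→r5→Exit (+1); total 4.
No residual Hall→Exit path; max flow = 4.
Certifying cut of size 4: {Hall→Exit, Hall→r2, Hall→r5, r4→Exit}.

4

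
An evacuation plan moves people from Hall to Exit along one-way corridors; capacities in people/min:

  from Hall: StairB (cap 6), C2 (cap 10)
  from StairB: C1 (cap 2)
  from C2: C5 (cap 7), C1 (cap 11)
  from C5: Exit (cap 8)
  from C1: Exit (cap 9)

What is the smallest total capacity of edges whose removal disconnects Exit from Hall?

Augment Hall→StairB→C1→Exit: bottleneck 2, flow now 2.
Augment Hall→C2→C5→Exit: bottleneck 7, flow now 9.
Augment Hall→C2→C1→Exit: bottleneck 3, flow now 12.
No augmenting path remains; maximum flow = 12.
By max-flow min-cut, the minimum cut capacity equals the max flow.
In the residual graph, reachable from Hall: {Hall, StairB}.
Min-cut edges: Hall→C2 (10), StairB→C1 (2); capacity 10 + 2 = 12.

12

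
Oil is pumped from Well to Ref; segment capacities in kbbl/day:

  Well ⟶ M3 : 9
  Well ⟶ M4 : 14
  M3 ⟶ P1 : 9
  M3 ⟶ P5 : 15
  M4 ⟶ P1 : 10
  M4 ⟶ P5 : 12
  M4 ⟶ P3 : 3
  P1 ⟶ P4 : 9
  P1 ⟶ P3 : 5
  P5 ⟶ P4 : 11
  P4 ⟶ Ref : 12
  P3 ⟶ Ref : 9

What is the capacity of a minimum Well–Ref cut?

20

Augment Well→M4→P3→Ref: bottleneck 3, flow now 3.
Augment Well→M3→P1→P4→Ref: bottleneck 9, flow now 12.
Augment Well→M4→P1→P3→Ref: bottleneck 5, flow now 17.
Augment Well→M4→P5→P4→Ref: bottleneck 3, flow now 20.
No augmenting path remains; maximum flow = 20.
By max-flow min-cut, the minimum cut capacity equals the max flow.
In the residual graph, reachable from Well: {Well, M3, M4, P1, P5, P4}.
Min-cut edges: M4→P3 (3), P1→P3 (5), P4→Ref (12); capacity 3 + 5 + 12 = 20.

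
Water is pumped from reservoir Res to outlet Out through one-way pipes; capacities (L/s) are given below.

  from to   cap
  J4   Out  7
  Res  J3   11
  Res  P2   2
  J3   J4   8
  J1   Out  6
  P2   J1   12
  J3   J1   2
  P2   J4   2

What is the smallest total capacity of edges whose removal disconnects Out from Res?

Augment Res→J3→J1→Out: bottleneck 2, flow now 2.
Augment Res→J3→J4→Out: bottleneck 7, flow now 9.
Augment Res→P2→J1→Out: bottleneck 2, flow now 11.
No augmenting path remains; maximum flow = 11.
By max-flow min-cut, the minimum cut capacity equals the max flow.
In the residual graph, reachable from Res: {Res, J3, J4}.
Min-cut edges: Res→P2 (2), J3→J1 (2), J4→Out (7); capacity 2 + 2 + 7 = 11.

11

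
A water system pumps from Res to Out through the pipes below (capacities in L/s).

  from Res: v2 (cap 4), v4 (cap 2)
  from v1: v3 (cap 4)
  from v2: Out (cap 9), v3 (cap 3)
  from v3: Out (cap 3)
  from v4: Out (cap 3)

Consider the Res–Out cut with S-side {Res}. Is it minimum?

Given cut capacity: 4 + 2 = 6.
Augment Res→v2→Out: bottleneck 4, flow now 4.
Augment Res→v4→Out: bottleneck 2, flow now 6.
No augmenting path remains; maximum flow = 6.
Cut capacity 6 equals the max flow, so it is a minimum cut.

Yes — it is a minimum cut (capacity 6).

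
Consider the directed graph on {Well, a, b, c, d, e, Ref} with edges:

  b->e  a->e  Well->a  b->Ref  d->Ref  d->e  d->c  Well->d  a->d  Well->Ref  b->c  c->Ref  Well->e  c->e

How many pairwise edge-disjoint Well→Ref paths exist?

Assign every edge capacity 1; by Menger, the answer equals the max flow.
Path Well→Ref (+1); total 1.
Path Well→d→Ref (+1); total 2.
Path Well→a→d→c→Ref (+1); total 3.
No residual Well→Ref path; max flow = 3.
Certifying cut of size 3: {Well→Ref, Well→a, Well→d}.

3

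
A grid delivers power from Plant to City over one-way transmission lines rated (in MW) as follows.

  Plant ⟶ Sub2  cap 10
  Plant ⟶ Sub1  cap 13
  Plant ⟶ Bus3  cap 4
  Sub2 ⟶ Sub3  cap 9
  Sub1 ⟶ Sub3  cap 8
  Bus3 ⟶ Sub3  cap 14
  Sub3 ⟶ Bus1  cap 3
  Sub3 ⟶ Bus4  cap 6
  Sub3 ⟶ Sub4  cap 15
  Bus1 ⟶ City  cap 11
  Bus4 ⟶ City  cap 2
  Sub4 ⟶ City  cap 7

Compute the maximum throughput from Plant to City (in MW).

Augment Plant→Sub2→Sub3→Bus1→City: bottleneck 3, flow now 3.
Augment Plant→Sub2→Sub3→Bus4→City: bottleneck 2, flow now 5.
Augment Plant→Sub2→Sub3→Sub4→City: bottleneck 4, flow now 9.
Augment Plant→Sub1→Sub3→Sub4→City: bottleneck 3, flow now 12.
No augmenting path remains; maximum flow = 12.
In the residual graph, reachable from Plant: {Plant, Sub2, Sub1, Bus3, Sub3, Bus4, Sub4}.
Min-cut edges: Sub3→Bus1 (3), Bus4→City (2), Sub4→City (7); capacity 3 + 2 + 7 = 12.
This cut is saturated, so no flow can exceed 12.

12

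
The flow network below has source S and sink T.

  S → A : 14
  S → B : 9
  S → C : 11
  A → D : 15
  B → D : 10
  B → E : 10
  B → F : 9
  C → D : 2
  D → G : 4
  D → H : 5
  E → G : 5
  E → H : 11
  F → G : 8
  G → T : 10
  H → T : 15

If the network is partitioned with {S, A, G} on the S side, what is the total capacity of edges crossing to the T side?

Edges leaving {S, A, G}: S→B (9), S→C (11), A→D (15), G→T (10).
Cut capacity = 9 + 11 + 15 + 10 = 45.

45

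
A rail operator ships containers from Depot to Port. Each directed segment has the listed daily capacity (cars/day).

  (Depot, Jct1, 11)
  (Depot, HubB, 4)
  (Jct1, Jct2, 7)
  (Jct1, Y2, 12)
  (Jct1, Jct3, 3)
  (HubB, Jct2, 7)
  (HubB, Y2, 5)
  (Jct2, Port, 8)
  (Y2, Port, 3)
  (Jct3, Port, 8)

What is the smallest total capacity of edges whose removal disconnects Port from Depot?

Augment Depot→Jct1→Jct2→Port: bottleneck 7, flow now 7.
Augment Depot→Jct1→Y2→Port: bottleneck 3, flow now 10.
Augment Depot→Jct1→Jct3→Port: bottleneck 1, flow now 11.
Augment Depot→HubB→Jct2→Port: bottleneck 1, flow now 12.
Augment Depot→HubB→Jct2→Jct1→Jct3→Port: bottleneck 2, flow now 14. (uses reverse residual edge)
No augmenting path remains; maximum flow = 14.
By max-flow min-cut, the minimum cut capacity equals the max flow.
In the residual graph, reachable from Depot: {Depot, Jct1, HubB, Jct2, Y2}.
Min-cut edges: Jct1→Jct3 (3), Jct2→Port (8), Y2→Port (3); capacity 3 + 8 + 3 = 14.

14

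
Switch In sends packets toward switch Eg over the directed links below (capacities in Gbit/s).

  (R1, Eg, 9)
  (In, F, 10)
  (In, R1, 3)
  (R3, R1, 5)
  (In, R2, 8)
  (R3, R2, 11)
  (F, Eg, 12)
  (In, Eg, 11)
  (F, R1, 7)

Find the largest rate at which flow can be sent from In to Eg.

24

Augment In→Eg: bottleneck 11, flow now 11.
Augment In→F→Eg: bottleneck 10, flow now 21.
Augment In→R1→Eg: bottleneck 3, flow now 24.
No augmenting path remains; maximum flow = 24.
In the residual graph, reachable from In: {In, R2}.
Min-cut edges: In→F (10), In→R1 (3), In→Eg (11); capacity 10 + 3 + 11 = 24.
This cut is saturated, so no flow can exceed 24.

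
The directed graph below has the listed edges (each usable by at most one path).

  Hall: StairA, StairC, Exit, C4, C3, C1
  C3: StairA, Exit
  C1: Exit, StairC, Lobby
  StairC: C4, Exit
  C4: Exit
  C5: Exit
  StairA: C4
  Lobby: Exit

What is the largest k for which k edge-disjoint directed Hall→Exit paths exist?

Assign every edge capacity 1; by Menger, the answer equals the max flow.
Path Hall→Exit (+1); total 1.
Path Hall→C1→Exit (+1); total 2.
Path Hall→C3→Exit (+1); total 3.
Path Hall→StairC→Exit (+1); total 4.
Path Hall→C4→Exit (+1); total 5.
No residual Hall→Exit path; max flow = 5.
Certifying cut of size 5: {C4→Exit, Hall→C1, Hall→C3, Hall→Exit, Hall→StairC}.

5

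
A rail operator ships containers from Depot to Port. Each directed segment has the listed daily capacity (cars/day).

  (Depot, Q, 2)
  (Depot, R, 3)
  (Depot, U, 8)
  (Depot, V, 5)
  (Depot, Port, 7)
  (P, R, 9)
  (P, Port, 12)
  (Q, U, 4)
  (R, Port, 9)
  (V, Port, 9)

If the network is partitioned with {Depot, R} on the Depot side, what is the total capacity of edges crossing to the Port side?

Edges leaving {Depot, R}: Depot→Q (2), Depot→U (8), Depot→V (5), Depot→Port (7), R→Port (9).
Cut capacity = 2 + 8 + 5 + 7 + 9 = 31.

31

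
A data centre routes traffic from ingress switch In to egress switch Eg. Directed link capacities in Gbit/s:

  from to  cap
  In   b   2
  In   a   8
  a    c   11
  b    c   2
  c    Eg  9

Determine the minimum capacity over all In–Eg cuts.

9

Augment In→a→c→Eg: bottleneck 8, flow now 8.
Augment In→b→c→Eg: bottleneck 1, flow now 9.
No augmenting path remains; maximum flow = 9.
By max-flow min-cut, the minimum cut capacity equals the max flow.
In the residual graph, reachable from In: {In, a, b, c}.
Min-cut edges: c→Eg (9); capacity 9 = 9.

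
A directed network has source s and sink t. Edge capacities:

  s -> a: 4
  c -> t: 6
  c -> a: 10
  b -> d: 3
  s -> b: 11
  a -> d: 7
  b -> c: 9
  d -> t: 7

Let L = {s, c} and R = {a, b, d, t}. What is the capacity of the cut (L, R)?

31

Edges leaving {s, c}: s→a (4), s→b (11), c→a (10), c→t (6).
Cut capacity = 4 + 11 + 10 + 6 = 31.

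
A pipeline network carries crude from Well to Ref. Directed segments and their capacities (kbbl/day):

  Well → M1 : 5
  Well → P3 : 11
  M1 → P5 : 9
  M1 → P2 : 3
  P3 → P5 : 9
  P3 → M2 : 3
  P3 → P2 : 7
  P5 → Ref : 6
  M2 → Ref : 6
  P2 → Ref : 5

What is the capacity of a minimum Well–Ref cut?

14

Augment Well→M1→P5→Ref: bottleneck 5, flow now 5.
Augment Well→P3→P5→Ref: bottleneck 1, flow now 6.
Augment Well→P3→M2→Ref: bottleneck 3, flow now 9.
Augment Well→P3→P2→Ref: bottleneck 5, flow now 14.
No augmenting path remains; maximum flow = 14.
By max-flow min-cut, the minimum cut capacity equals the max flow.
In the residual graph, reachable from Well: {Well, M1, P3, P5, P2}.
Min-cut edges: P3→M2 (3), P5→Ref (6), P2→Ref (5); capacity 3 + 6 + 5 = 14.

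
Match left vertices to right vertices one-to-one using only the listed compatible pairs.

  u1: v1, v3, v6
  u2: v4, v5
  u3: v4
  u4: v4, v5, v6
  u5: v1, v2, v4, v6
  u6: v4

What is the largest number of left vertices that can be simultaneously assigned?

5

Unit-capacity flow: source→left, listed edges, right→sink; max matching = max flow.
Augmenting path u1→v1 (+1); matched 1.
Augmenting path u2→v4 (+1); matched 2.
Augmenting path u4→v5 (+1); matched 3.
Augmenting path u5→v2 (+1); matched 4.
Augmenting path u3→v4→u2→v5→u4→v6 (+1); matched 5.
No augmenting path remains; maximum matching = 5.
König certificate: {u1, u2, u4, u5, v4} is a vertex cover of size 5 (every listed pair touches it), so no matching can be larger.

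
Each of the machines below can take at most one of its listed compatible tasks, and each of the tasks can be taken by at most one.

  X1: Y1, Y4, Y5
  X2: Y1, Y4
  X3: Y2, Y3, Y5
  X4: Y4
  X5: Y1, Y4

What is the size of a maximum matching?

4

Unit-capacity flow: source→left, listed edges, right→sink; max matching = max flow.
Augmenting path X1→Y1 (+1); matched 1.
Augmenting path X2→Y4 (+1); matched 2.
Augmenting path X3→Y2 (+1); matched 3.
Augmenting path X5→Y1→X1→Y5 (+1); matched 4.
No augmenting path remains; maximum matching = 4.
König certificate: {X1, X3, Y1, Y4} is a vertex cover of size 4 (every listed pair touches it), so no matching can be larger.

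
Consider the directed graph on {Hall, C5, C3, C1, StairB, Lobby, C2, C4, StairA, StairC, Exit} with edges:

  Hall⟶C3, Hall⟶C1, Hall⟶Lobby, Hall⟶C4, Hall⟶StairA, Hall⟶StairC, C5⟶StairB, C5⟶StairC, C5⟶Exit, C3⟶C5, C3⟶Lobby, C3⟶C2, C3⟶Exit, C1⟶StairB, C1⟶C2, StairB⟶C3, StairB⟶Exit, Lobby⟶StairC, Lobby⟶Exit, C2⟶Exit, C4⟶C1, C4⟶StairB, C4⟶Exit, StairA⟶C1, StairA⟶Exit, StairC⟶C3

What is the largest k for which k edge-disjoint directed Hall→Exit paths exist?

Assign every edge capacity 1; by Menger, the answer equals the max flow.
Path Hall→C3→Exit (+1); total 1.
Path Hall→Lobby→Exit (+1); total 2.
Path Hall→C4→Exit (+1); total 3.
Path Hall→StairA→Exit (+1); total 4.
Path Hall→C1→StairB→Exit (+1); total 5.
Path Hall→StairC→C3→C5→Exit (+1); total 6.
No residual Hall→Exit path; max flow = 6.
Certifying cut of size 6: {Hall→C1, Hall→C3, Hall→C4, Hall→Lobby, Hall→StairA, Hall→StairC}.

6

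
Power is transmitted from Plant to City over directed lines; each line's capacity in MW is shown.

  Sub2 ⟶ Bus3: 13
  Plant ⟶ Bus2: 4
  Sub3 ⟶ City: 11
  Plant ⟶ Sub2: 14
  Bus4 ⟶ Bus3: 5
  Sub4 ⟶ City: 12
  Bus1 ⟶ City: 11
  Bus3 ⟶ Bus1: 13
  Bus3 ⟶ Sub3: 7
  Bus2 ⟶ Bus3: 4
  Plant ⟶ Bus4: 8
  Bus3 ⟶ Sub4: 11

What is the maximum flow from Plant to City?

Augment Plant→Bus2→Bus3→Bus1→City: bottleneck 4, flow now 4.
Augment Plant→Sub2→Bus3→Bus1→City: bottleneck 7, flow now 11.
Augment Plant→Sub2→Bus3→Sub3→City: bottleneck 6, flow now 17.
Augment Plant→Bus4→Bus3→Sub3→City: bottleneck 1, flow now 18.
Augment Plant→Bus4→Bus3→Sub4→City: bottleneck 4, flow now 22.
No augmenting path remains; maximum flow = 22.
In the residual graph, reachable from Plant: {Plant, Sub2, Bus4}.
Min-cut edges: Plant→Bus2 (4), Sub2→Bus3 (13), Bus4→Bus3 (5); capacity 4 + 13 + 5 = 22.
This cut is saturated, so no flow can exceed 22.

22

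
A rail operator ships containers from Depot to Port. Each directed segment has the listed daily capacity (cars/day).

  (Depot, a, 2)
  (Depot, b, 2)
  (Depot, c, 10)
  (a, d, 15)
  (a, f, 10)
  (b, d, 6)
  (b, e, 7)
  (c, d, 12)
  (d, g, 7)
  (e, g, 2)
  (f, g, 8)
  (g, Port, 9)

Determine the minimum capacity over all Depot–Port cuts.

Augment Depot→a→d→g→Port: bottleneck 2, flow now 2.
Augment Depot→b→d→g→Port: bottleneck 2, flow now 4.
Augment Depot→c→d→g→Port: bottleneck 3, flow now 7.
Augment Depot→c→d→a→f→g→Port: bottleneck 2, flow now 9. (uses reverse residual edge)
No augmenting path remains; maximum flow = 9.
By max-flow min-cut, the minimum cut capacity equals the max flow.
In the residual graph, reachable from Depot: {Depot, a, b, c, d, e, f, g}.
Min-cut edges: g→Port (9); capacity 9 = 9.

9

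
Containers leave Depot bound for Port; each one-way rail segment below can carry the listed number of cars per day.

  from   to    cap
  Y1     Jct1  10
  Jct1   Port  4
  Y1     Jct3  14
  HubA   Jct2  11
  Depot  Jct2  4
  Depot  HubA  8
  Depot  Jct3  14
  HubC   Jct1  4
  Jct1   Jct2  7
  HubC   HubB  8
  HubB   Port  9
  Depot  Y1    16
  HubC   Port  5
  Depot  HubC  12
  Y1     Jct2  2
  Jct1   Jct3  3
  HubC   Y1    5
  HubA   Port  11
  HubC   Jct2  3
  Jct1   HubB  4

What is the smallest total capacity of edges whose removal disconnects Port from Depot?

Augment Depot→HubC→Port: bottleneck 5, flow now 5.
Augment Depot→HubA→Port: bottleneck 8, flow now 13.
Augment Depot→HubC→Jct1→Port: bottleneck 4, flow now 17.
Augment Depot→HubC→HubB→Port: bottleneck 3, flow now 20.
Augment Depot→Y1→Jct1→HubB→Port: bottleneck 4, flow now 24.
Augment Depot→Y1→Jct1→HubC→HubB→Port: bottleneck 2, flow now 26. (uses reverse residual edge)
No augmenting path remains; maximum flow = 26.
By max-flow min-cut, the minimum cut capacity equals the max flow.
In the residual graph, reachable from Depot: {Depot, HubC, Y1, Jct1, Jct2, HubB, Jct3}.
Min-cut edges: Depot→HubA (8), HubC→Port (5), Jct1→Port (4), HubB→Port (9); capacity 8 + 5 + 4 + 9 = 26.

26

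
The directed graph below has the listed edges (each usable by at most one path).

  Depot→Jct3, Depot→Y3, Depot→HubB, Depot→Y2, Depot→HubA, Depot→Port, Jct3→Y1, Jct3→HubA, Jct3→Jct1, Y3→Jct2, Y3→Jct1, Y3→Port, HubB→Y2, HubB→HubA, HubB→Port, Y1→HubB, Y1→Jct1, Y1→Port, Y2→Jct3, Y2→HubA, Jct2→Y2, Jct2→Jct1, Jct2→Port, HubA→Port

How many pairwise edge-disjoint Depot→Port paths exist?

Assign every edge capacity 1; by Menger, the answer equals the max flow.
Path Depot→Port (+1); total 1.
Path Depot→Y3→Port (+1); total 2.
Path Depot→HubB→Port (+1); total 3.
Path Depot→HubA→Port (+1); total 4.
Path Depot→Jct3→Y1→Port (+1); total 5.
No residual Depot→Port path; max flow = 5.
Certifying cut of size 5: {Depot→HubB, Depot→Port, Depot→Y3, HubA→Port, Jct3→Y1}.

5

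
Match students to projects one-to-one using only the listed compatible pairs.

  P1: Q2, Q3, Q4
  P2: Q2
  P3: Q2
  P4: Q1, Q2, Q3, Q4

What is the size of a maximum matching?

Unit-capacity flow: source→left, listed edges, right→sink; max matching = max flow.
Augmenting path P1→Q2 (+1); matched 1.
Augmenting path P4→Q1 (+1); matched 2.
Augmenting path P2→Q2→P1→Q3 (+1); matched 3.
No augmenting path remains; maximum matching = 3.
König certificate: {P1, P4, Q2} is a vertex cover of size 3 (every listed pair touches it), so no matching can be larger.

3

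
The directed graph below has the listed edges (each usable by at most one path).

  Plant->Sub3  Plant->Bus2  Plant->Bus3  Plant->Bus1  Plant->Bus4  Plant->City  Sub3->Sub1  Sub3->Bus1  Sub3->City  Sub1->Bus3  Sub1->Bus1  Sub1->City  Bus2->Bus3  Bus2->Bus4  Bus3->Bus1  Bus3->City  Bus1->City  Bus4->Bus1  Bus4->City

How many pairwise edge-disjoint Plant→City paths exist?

Assign every edge capacity 1; by Menger, the answer equals the max flow.
Path Plant→City (+1); total 1.
Path Plant→Sub3→City (+1); total 2.
Path Plant→Bus3→City (+1); total 3.
Path Plant→Bus1→City (+1); total 4.
Path Plant→Bus4→City (+1); total 5.
No residual Plant→City path; max flow = 5.
Certifying cut of size 5: {Bus1→City, Bus3→City, Bus4→City, Plant→City, Plant→Sub3}.

5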